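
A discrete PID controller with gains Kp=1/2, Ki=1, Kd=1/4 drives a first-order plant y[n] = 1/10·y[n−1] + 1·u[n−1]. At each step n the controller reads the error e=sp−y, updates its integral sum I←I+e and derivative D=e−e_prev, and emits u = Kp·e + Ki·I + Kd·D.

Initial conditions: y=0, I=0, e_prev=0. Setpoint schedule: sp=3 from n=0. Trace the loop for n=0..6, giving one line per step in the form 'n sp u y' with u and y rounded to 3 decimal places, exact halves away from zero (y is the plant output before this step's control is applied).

0 3 5.250 0.000
1 3 -1.688 5.250
2 3 8.597 -1.163
3 3 -5.719 8.481
4 3 14.577 -4.871
5 3 -14.071 14.089
6 3 26.395 -12.662

(exact arithmetic carried between steps; '≈' marks a value shown rounded to 6 d.p. or computed from one; I and e_prev carry over from the previous line; the table rounds u and y to 3 d.p., halves away from zero)
n=0: y=0, sp=3, e=sp−y=3; I=3, D=e−e_prev=3; u=1/2·3+1·3+1/4·3=5.25; next y=1/10·0+1·5.25=5.25
n=1: y=5.25, sp=3, e=sp−y=-2.25; I=0.75, D=e−e_prev=-5.25; u=1/2·(-2.25)+1·0.75+1/4·(-5.25)=-1.6875; next y=1/10·5.25+1·(-1.6875)=-1.1625
n=2: y=-1.1625, sp=3, e=sp−y=4.1625; I=4.9125, D=e−e_prev=6.4125; u=1/2·4.1625+1·4.9125+1/4·6.4125=8.596875; next y=1/10·(-1.1625)+1·8.596875=8.480625
n=3: y=8.480625, sp=3, e=sp−y=-5.480625; I=-0.568125, D=e−e_prev=-9.643125; u=1/2·(-5.480625)+1·(-0.568125)+1/4·(-9.643125)≈-5.719219; next y=1/10·8.480625+1·(-5.719219)≈-4.871156
n=4: y≈-4.871156, sp=3, e=sp−y≈7.871156; I≈7.303031, D=e−e_prev≈13.351781; u=1/2·7.871156+1·7.303031+1/4·13.351781≈14.576555; next y=1/10·(-4.871156)+1·14.576555≈14.089439
n=5: y≈14.089439, sp=3, e=sp−y≈-11.089439; I≈-3.786408, D=e−e_prev≈-18.960595; u=1/2·(-11.089439)+1·(-3.786408)+1/4·(-18.960595)≈-14.071276; next y=1/10·14.089439+1·(-14.071276)≈-12.662332
n=6: y≈-12.662332, sp=3, e=sp−y≈15.662332; I≈11.875924, D=e−e_prev≈26.751771; u=1/2·15.662332+1·11.875924+1/4·26.751771≈26.395033; next y=1/10·(-12.662332)+1·26.395033≈25.128800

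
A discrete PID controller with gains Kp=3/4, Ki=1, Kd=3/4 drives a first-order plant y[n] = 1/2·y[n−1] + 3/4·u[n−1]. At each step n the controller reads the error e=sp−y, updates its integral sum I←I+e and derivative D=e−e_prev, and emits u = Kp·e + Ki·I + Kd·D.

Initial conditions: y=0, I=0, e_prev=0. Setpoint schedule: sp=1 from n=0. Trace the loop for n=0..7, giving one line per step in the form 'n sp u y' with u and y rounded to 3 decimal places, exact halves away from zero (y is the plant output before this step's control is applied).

0 1 2.500 0.000
1 1 -1.938 1.875
2 1 4.570 -0.516
3 1 -4.921 3.170
4 1 8.862 -2.106
5 1 -11.238 5.594
6 1 18.006 -5.631
7 1 -24.582 10.689

(exact arithmetic carried between steps; '≈' marks a value shown rounded to 6 d.p. or computed from one; I and e_prev carry over from the previous line; the table rounds u and y to 3 d.p., halves away from zero)
n=0: y=0, sp=1, e=sp−y=1; I=1, D=e−e_prev=1; u=3/4·1+1·1+3/4·1=2.5; next y=1/2·0+3/4·2.5=1.875
n=1: y=1.875, sp=1, e=sp−y=-0.875; I=0.125, D=e−e_prev=-1.875; u=3/4·(-0.875)+1·0.125+3/4·(-1.875)=-1.9375; next y=1/2·1.875+3/4·(-1.9375)=-0.515625
n=2: y=-0.515625, sp=1, e=sp−y=1.515625; I=1.640625, D=e−e_prev=2.390625; u=3/4·1.515625+1·1.640625+3/4·2.390625≈4.570313; next y=1/2·(-0.515625)+3/4·4.570313≈3.169922
n=3: y≈3.169922, sp=1, e=sp−y≈-2.169922; I≈-0.529297, D=e−e_prev≈-3.685547; u=3/4·(-2.169922)+1·(-0.529297)+3/4·(-3.685547)≈-4.920898; next y=1/2·3.169922+3/4·(-4.920898)≈-2.105713
n=4: y≈-2.105713, sp=1, e=sp−y≈3.105713; I≈2.576416, D=e−e_prev≈5.275635; u=3/4·3.105713+1·2.576416+3/4·5.275635≈8.862427; next y=1/2·(-2.105713)+3/4·8.862427≈5.593964
n=5: y≈5.593964, sp=1, e=sp−y≈-4.593964; I≈-2.017548, D=e−e_prev≈-7.699677; u=3/4·(-4.593964)+1·(-2.017548)+3/4·(-7.699677)≈-11.237778; next y=1/2·5.593964+3/4·(-11.237778)≈-5.631351
n=6: y≈-5.631351, sp=1, e=sp−y≈6.631351; I≈4.613804, D=e−e_prev≈11.225315; u=3/4·6.631351+1·4.613804+3/4·11.225315≈18.006304; next y=1/2·(-5.631351)+3/4·18.006304≈10.689052
n=7: y≈10.689052, sp=1, e=sp−y≈-9.689052; I≈-5.075248, D=e−e_prev≈-16.320404; u=3/4·(-9.689052)+1·(-5.075248)+3/4·(-16.320404)≈-24.582340; next y=1/2·10.689052+3/4·(-24.582340)≈-13.092229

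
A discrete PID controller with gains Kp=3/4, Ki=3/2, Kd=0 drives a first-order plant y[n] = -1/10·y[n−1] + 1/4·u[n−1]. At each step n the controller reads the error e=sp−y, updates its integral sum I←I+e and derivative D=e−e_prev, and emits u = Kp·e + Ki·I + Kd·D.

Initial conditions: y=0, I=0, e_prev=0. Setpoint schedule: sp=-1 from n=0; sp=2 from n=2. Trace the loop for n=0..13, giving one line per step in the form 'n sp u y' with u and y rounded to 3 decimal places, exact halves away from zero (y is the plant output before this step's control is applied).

(exact arithmetic carried between steps; '≈' marks a value shown rounded to 6 d.p. or computed from one; I and e_prev carry over from the previous line; the table rounds u and y to 3 d.p., halves away from zero)
n=0: y=0, sp=-1, e=sp−y=-1; I=-1, D=e−e_prev=-1; u=3/4·(-1)+3/2·(-1)+0·(-1)=-2.25; next y=-1/10·0+1/4·(-2.25)=-0.5625
n=1: y=-0.5625, sp=-1, e=sp−y=-0.4375; I=-1.4375, D=e−e_prev=0.5625; u=3/4·(-0.4375)+3/2·(-1.4375)+0·0.5625=-2.484375; next y=-1/10·(-0.5625)+1/4·(-2.484375)≈-0.564844
n=2: y≈-0.564844, sp=2, e=sp−y≈2.564844; I≈1.127344, D=e−e_prev≈3.002344; u=3/4·2.564844+3/2·1.127344+0·3.002344≈3.614648; next y=-1/10·(-0.564844)+1/4·3.614648≈0.960146
n=3: y≈0.960146, sp=2, e=sp−y≈1.039854; I≈2.167197, D=e−e_prev≈-1.524990; u=3/4·1.039854+3/2·2.167197+0·(-1.524990)≈4.030686; next y=-1/10·0.960146+1/4·4.030686≈0.911657
n=4: y≈0.911657, sp=2, e=sp−y≈1.088343; I≈3.255540, D=e−e_prev≈0.048490; u=3/4·1.088343+3/2·3.255540+0·0.048490≈5.699568; next y=-1/10·0.911657+1/4·5.699568≈1.333726
n=5: y≈1.333726, sp=2, e=sp−y≈0.666274; I≈3.921814, D=e−e_prev≈-0.422069; u=3/4·0.666274+3/2·3.921814+0·(-0.422069)≈6.382426; next y=-1/10·1.333726+1/4·6.382426≈1.462234
n=6: y≈1.462234, sp=2, e=sp−y≈0.537766; I≈4.459580, D=e−e_prev≈-0.128508; u=3/4·0.537766+3/2·4.459580+0·(-0.128508)≈7.092695; next y=-1/10·1.462234+1/4·7.092695≈1.626950
n=7: y≈1.626950, sp=2, e=sp−y≈0.373050; I≈4.832630, D=e−e_prev≈-0.164716; u=3/4·0.373050+3/2·4.832630+0·(-0.164716)≈7.528732; next y=-1/10·1.626950+1/4·7.528732≈1.719488
n=8: y≈1.719488, sp=2, e=sp−y≈0.280512; I≈5.113142, D=e−e_prev≈-0.092538; u=3/4·0.280512+3/2·5.113142+0·(-0.092538)≈7.880097; next y=-1/10·1.719488+1/4·7.880097≈1.798075
n=9: y≈1.798075, sp=2, e=sp−y≈0.201925; I≈5.315066, D=e−e_prev≈-0.078587; u=3/4·0.201925+3/2·5.315066+0·(-0.078587)≈8.124043; next y=-1/10·1.798075+1/4·8.124043≈1.851203
n=10: y≈1.851203, sp=2, e=sp−y≈0.148797; I≈5.463863, D=e−e_prev≈-0.053128; u=3/4·0.148797+3/2·5.463863+0·(-0.053128)≈8.307392; next y=-1/10·1.851203+1/4·8.307392≈1.891728
n=11: y≈1.891728, sp=2, e=sp−y≈0.108272; I≈5.572135, D=e−e_prev≈-0.040525; u=3/4·0.108272+3/2·5.572135+0·(-0.040525)≈8.439407; next y=-1/10·1.891728+1/4·8.439407≈1.920679
n=12: y≈1.920679, sp=2, e=sp−y≈0.079321; I≈5.651456, D=e−e_prev≈-0.028951; u=3/4·0.079321+3/2·5.651456+0·(-0.028951)≈8.536675; next y=-1/10·1.920679+1/4·8.536675≈1.942101
n=13: y≈1.942101, sp=2, e=sp−y≈0.057899; I≈5.709355, D=e−e_prev≈-0.021422; u=3/4·0.057899+3/2·5.709355+0·(-0.021422)≈8.607458; next y=-1/10·1.942101+1/4·8.607458≈1.957654

0 -1 -2.250 0.000
1 -1 -2.484 -0.563
2 2 3.615 -0.565
3 2 4.031 0.960
4 2 5.700 0.912
5 2 6.382 1.334
6 2 7.093 1.462
7 2 7.529 1.627
8 2 7.880 1.719
9 2 8.124 1.798
10 2 8.307 1.851
11 2 8.439 1.892
12 2 8.537 1.921
13 2 8.607 1.942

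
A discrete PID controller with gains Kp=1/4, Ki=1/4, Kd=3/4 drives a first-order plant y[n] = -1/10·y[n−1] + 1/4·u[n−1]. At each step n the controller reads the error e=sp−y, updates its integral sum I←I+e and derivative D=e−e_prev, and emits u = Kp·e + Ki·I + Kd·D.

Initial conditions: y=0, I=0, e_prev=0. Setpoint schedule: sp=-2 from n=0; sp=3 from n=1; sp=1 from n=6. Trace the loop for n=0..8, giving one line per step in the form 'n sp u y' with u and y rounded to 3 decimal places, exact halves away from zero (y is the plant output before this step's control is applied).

(exact arithmetic carried between steps; '≈' marks a value shown rounded to 6 d.p. or computed from one; I and e_prev carry over from the previous line; the table rounds u and y to 3 d.p., halves away from zero)
n=0: y=0, sp=-2, e=sp−y=-2; I=-2, D=e−e_prev=-2; u=1/4·(-2)+1/4·(-2)+3/4·(-2)=-2.5; next y=-1/10·0+1/4·(-2.5)=-0.625
n=1: y=-0.625, sp=3, e=sp−y=3.625; I=1.625, D=e−e_prev=5.625; u=1/4·3.625+1/4·1.625+3/4·5.625=5.53125; next y=-1/10·(-0.625)+1/4·5.53125≈1.445313
n=2: y≈1.445313, sp=3, e=sp−y≈1.554688; I≈3.179688, D=e−e_prev≈-2.070313; u=1/4·1.554688+1/4·3.179688+3/4·(-2.070313)≈-0.369141; next y=-1/10·1.445313+1/4·(-0.369141)≈-0.236816
n=3: y≈-0.236816, sp=3, e=sp−y≈3.236816; I≈6.416504, D=e−e_prev≈1.682129; u=1/4·3.236816+1/4·6.416504+3/4·1.682129≈3.674927; next y=-1/10·(-0.236816)+1/4·3.674927≈0.942413
n=4: y≈0.942413, sp=3, e=sp−y≈2.057587; I≈8.474091, D=e−e_prev≈-1.179230; u=1/4·2.057587+1/4·8.474091+3/4·(-1.179230)≈1.748497; next y=-1/10·0.942413+1/4·1.748497≈0.342883
n=5: y≈0.342883, sp=3, e=sp−y≈2.657117; I≈11.131208, D=e−e_prev≈0.599530; u=1/4·2.657117+1/4·11.131208+3/4·0.599530≈3.896729; next y=-1/10·0.342883+1/4·3.896729≈0.939894
n=6: y≈0.939894, sp=1, e=sp−y≈0.060106; I≈11.191314, D=e−e_prev≈-2.597011; u=1/4·0.060106+1/4·11.191314+3/4·(-2.597011)≈0.865097; next y=-1/10·0.939894+1/4·0.865097≈0.122285
n=7: y≈0.122285, sp=1, e=sp−y≈0.877715; I≈12.069029, D=e−e_prev≈0.817609; u=1/4·0.877715+1/4·12.069029+3/4·0.817609≈3.849893; next y=-1/10·0.122285+1/4·3.849893≈0.950245
n=8: y≈0.950245, sp=1, e=sp−y≈0.049755; I≈12.118784, D=e−e_prev≈-0.827960; u=1/4·0.049755+1/4·12.118784+3/4·(-0.827960)≈2.421165; next y=-1/10·0.950245+1/4·2.421165≈0.510267

0 -2 -2.500 0.000
1 3 5.531 -0.625
2 3 -0.369 1.445
3 3 3.675 -0.237
4 3 1.748 0.942
5 3 3.897 0.343
6 1 0.865 0.940
7 1 3.850 0.122
8 1 2.421 0.950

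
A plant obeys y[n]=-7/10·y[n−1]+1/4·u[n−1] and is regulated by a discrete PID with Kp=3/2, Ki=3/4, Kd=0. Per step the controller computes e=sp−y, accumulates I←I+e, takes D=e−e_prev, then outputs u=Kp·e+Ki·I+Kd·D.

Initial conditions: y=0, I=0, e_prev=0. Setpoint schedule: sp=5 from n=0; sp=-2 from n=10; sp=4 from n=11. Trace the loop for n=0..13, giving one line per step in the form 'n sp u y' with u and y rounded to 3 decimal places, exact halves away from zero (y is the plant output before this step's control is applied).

(exact arithmetic carried between steps; '≈' marks a value shown rounded to 6 d.p. or computed from one; I and e_prev carry over from the previous line; the table rounds u and y to 3 d.p., halves away from zero)
n=0: y=0, sp=5, e=sp−y=5; I=5, D=e−e_prev=5; u=3/2·5+3/4·5+0·5=11.25; next y=-7/10·0+1/4·11.25=2.8125
n=1: y=2.8125, sp=5, e=sp−y=2.1875; I=7.1875, D=e−e_prev=-2.8125; u=3/2·2.1875+3/4·7.1875+0·(-2.8125)=8.671875; next y=-7/10·2.8125+1/4·8.671875≈0.199219
n=2: y≈0.199219, sp=5, e=sp−y≈4.800781; I≈11.988281, D=e−e_prev≈2.613281; u=3/2·4.800781+3/4·11.988281+0·2.613281≈16.192383; next y=-7/10·0.199219+1/4·16.192383≈3.908643
n=3: y≈3.908643, sp=5, e=sp−y≈1.091357; I≈13.079639, D=e−e_prev≈-3.709424; u=3/2·1.091357+3/4·13.079639+0·(-3.709424)≈11.446765; next y=-7/10·3.908643+1/4·11.446765≈0.125641
n=4: y≈0.125641, sp=5, e=sp−y≈4.874359; I≈17.953997, D=e−e_prev≈3.783001; u=3/2·4.874359+3/4·17.953997+0·3.783001≈20.777036; next y=-7/10·0.125641+1/4·20.777036≈5.106310
n=5: y≈5.106310, sp=5, e=sp−y≈-0.106310; I≈17.847687, D=e−e_prev≈-4.980668; u=3/2·(-0.106310)+3/4·17.847687+0·(-4.980668)≈13.226301; next y=-7/10·5.106310+1/4·13.226301≈-0.267842
n=6: y≈-0.267842, sp=5, e=sp−y≈5.267842; I≈23.115529, D=e−e_prev≈5.374152; u=3/2·5.267842+3/4·23.115529+0·5.374152≈25.238409; next y=-7/10·(-0.267842)+1/4·25.238409≈6.497092
n=7: y≈6.497092, sp=5, e=sp−y≈-1.497092; I≈21.618437, D=e−e_prev≈-6.764933; u=3/2·(-1.497092)+3/4·21.618437+0·(-6.764933)≈13.968191; next y=-7/10·6.497092+1/4·13.968191≈-1.055916
n=8: y≈-1.055916, sp=5, e=sp−y≈6.055916; I≈27.674354, D=e−e_prev≈7.553008; u=3/2·6.055916+3/4·27.674354+0·7.553008≈29.839640; next y=-7/10·(-1.055916)+1/4·29.839640≈8.199052
n=9: y≈8.199052, sp=5, e=sp−y≈-3.199052; I≈24.475302, D=e−e_prev≈-9.254968; u=3/2·(-3.199052)+3/4·24.475302+0·(-9.254968)≈13.557900; next y=-7/10·8.199052+1/4·13.557900≈-2.349861
n=10: y≈-2.349861, sp=-2, e=sp−y≈0.349861; I≈24.825164, D=e−e_prev≈3.548913; u=3/2·0.349861+3/4·24.825164+0·3.548913≈19.143664; next y=-7/10·(-2.349861)+1/4·19.143664≈6.430819
n=11: y≈6.430819, sp=4, e=sp−y≈-2.430819; I≈22.394345, D=e−e_prev≈-2.780680; u=3/2·(-2.430819)+3/4·22.394345+0·(-2.780680)≈13.149530; next y=-7/10·6.430819+1/4·13.149530≈-1.214191
n=12: y≈-1.214191, sp=4, e=sp−y≈5.214191; I≈27.608535, D=e−e_prev≈7.645010; u=3/2·5.214191+3/4·27.608535+0·7.645010≈28.527688; next y=-7/10·(-1.214191)+1/4·28.527688≈7.981855
n=13: y≈7.981855, sp=4, e=sp−y≈-3.981855; I≈23.626680, D=e−e_prev≈-9.196046; u=3/2·(-3.981855)+3/4·23.626680+0·(-9.196046)≈11.747227; next y=-7/10·7.981855+1/4·11.747227≈-2.650492

0 5 11.250 0.000
1 5 8.672 2.813
2 5 16.192 0.199
3 5 11.447 3.909
4 5 20.777 0.126
5 5 13.226 5.106
6 5 25.238 -0.268
7 5 13.968 6.497
8 5 29.840 -1.056
9 5 13.558 8.199
10 -2 19.144 -2.350
11 4 13.150 6.431
12 4 28.528 -1.214
13 4 11.747 7.982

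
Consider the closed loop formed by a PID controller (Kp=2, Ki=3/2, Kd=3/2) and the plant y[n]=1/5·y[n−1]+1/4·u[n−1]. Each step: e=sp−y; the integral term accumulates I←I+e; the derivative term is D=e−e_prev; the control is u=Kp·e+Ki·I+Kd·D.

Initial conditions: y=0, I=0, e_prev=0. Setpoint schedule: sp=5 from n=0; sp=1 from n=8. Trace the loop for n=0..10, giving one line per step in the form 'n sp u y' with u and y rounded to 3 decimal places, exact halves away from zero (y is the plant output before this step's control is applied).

(exact arithmetic carried between steps; '≈' marks a value shown rounded to 6 d.p. or computed from one; I and e_prev carry over from the previous line; the table rounds u and y to 3 d.p., halves away from zero)
n=0: y=0, sp=5, e=sp−y=5; I=5, D=e−e_prev=5; u=2·5+3/2·5+3/2·5=25; next y=1/5·0+1/4·25=6.25
n=1: y=6.25, sp=5, e=sp−y=-1.25; I=3.75, D=e−e_prev=-6.25; u=2·(-1.25)+3/2·3.75+3/2·(-6.25)=-6.25; next y=1/5·6.25+1/4·(-6.25)=-0.3125
n=2: y=-0.3125, sp=5, e=sp−y=5.3125; I=9.0625, D=e−e_prev=6.5625; u=2·5.3125+3/2·9.0625+3/2·6.5625=34.0625; next y=1/5·(-0.3125)+1/4·34.0625=8.453125
n=3: y=8.453125, sp=5, e=sp−y=-3.453125; I=5.609375, D=e−e_prev=-8.765625; u=2·(-3.453125)+3/2·5.609375+3/2·(-8.765625)=-11.640625; next y=1/5·8.453125+1/4·(-11.640625)≈-1.219531
n=4: y≈-1.219531, sp=5, e=sp−y≈6.219531; I≈11.828906, D=e−e_prev≈9.672656; u=2·6.219531+3/2·11.828906+3/2·9.672656≈44.691406; next y=1/5·(-1.219531)+1/4·44.691406≈10.928945
n=5: y≈10.928945, sp=5, e=sp−y≈-5.928945; I≈5.899961, D=e−e_prev≈-12.148477; u=2·(-5.928945)+3/2·5.899961+3/2·(-12.148477)≈-21.230664; next y=1/5·10.928945+1/4·(-21.230664)≈-3.121877
n=6: y≈-3.121877, sp=5, e=sp−y≈8.121877; I≈14.021838, D=e−e_prev≈14.050822; u=2·8.121877+3/2·14.021838+3/2·14.050822≈58.352744; next y=1/5·(-3.121877)+1/4·58.352744≈13.963811
n=7: y≈13.963811, sp=5, e=sp−y≈-8.963811; I≈5.058027, D=e−e_prev≈-17.085688; u=2·(-8.963811)+3/2·5.058027+3/2·(-17.085688)≈-35.969112; next y=1/5·13.963811+1/4·(-35.969112)≈-6.199516
n=8: y≈-6.199516, sp=1, e=sp−y≈7.199516; I≈12.257543, D=e−e_prev≈16.163326; u=2·7.199516+3/2·12.257543+3/2·16.163326≈57.030336; next y=1/5·(-6.199516)+1/4·57.030336≈13.017681
n=9: y≈13.017681, sp=1, e=sp−y≈-12.017681; I≈0.239862, D=e−e_prev≈-19.217197; u=2·(-12.017681)+3/2·0.239862+3/2·(-19.217197)≈-52.501363; next y=1/5·13.017681+1/4·(-52.501363)≈-10.521805
n=10: y≈-10.521805, sp=1, e=sp−y≈11.521805; I≈11.761667, D=e−e_prev≈23.539485; u=2·11.521805+3/2·11.761667+3/2·23.539485≈75.995338; next y=1/5·(-10.521805)+1/4·75.995338≈16.894474

0 5 25.000 0.000
1 5 -6.250 6.250
2 5 34.063 -0.313
3 5 -11.641 8.453
4 5 44.691 -1.220
5 5 -21.231 10.929
6 5 58.353 -3.122
7 5 -35.969 13.964
8 1 57.030 -6.200
9 1 -52.501 13.018
10 1 75.995 -10.522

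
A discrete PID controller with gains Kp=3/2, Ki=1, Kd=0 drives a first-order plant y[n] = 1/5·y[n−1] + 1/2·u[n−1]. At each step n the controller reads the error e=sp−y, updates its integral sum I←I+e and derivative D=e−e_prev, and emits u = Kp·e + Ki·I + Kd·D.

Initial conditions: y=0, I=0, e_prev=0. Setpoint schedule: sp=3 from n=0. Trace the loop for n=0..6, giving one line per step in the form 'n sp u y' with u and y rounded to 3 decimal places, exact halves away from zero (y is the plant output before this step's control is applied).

0 3 7.500 0.000
1 3 1.125 3.750
2 3 6.469 1.313
3 3 2.695 3.497
4 3 5.823 2.047
5 3 3.591 3.321
6 3 5.423 2.460

(exact arithmetic carried between steps; '≈' marks a value shown rounded to 6 d.p. or computed from one; I and e_prev carry over from the previous line; the table rounds u and y to 3 d.p., halves away from zero)
n=0: y=0, sp=3, e=sp−y=3; I=3, D=e−e_prev=3; u=3/2·3+1·3+0·3=7.5; next y=1/5·0+1/2·7.5=3.75
n=1: y=3.75, sp=3, e=sp−y=-0.75; I=2.25, D=e−e_prev=-3.75; u=3/2·(-0.75)+1·2.25+0·(-3.75)=1.125; next y=1/5·3.75+1/2·1.125=1.3125
n=2: y=1.3125, sp=3, e=sp−y=1.6875; I=3.9375, D=e−e_prev=2.4375; u=3/2·1.6875+1·3.9375+0·2.4375=6.46875; next y=1/5·1.3125+1/2·6.46875=3.496875
n=3: y=3.496875, sp=3, e=sp−y=-0.496875; I=3.440625, D=e−e_prev=-2.184375; u=3/2·(-0.496875)+1·3.440625+0·(-2.184375)≈2.695313; next y=1/5·3.496875+1/2·2.695313≈2.047031
n=4: y≈2.047031, sp=3, e=sp−y≈0.952969; I≈4.393594, D=e−e_prev≈1.449844; u=3/2·0.952969+1·4.393594+0·1.449844≈5.823047; next y=1/5·2.047031+1/2·5.823047≈3.320930
n=5: y≈3.320930, sp=3, e=sp−y≈-0.320930; I≈4.072664, D=e−e_prev≈-1.273898; u=3/2·(-0.320930)+1·4.072664+0·(-1.273898)≈3.591270; next y=1/5·3.320930+1/2·3.591270≈2.459821
n=6: y≈2.459821, sp=3, e=sp−y≈0.540179; I≈4.612843, D=e−e_prev≈0.861109; u=3/2·0.540179+1·4.612843+0·0.861109≈5.423112; next y=1/5·2.459821+1/2·5.423112≈3.203520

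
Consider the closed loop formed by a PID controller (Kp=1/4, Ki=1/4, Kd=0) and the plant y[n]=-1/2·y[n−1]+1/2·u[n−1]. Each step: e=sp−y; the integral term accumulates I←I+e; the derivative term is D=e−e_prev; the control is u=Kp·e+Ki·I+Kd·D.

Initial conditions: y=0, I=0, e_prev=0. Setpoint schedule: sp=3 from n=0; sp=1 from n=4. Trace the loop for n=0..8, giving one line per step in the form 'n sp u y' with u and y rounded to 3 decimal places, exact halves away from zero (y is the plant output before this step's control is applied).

0 3 1.500 0.000
1 3 1.875 0.750
2 3 2.531 0.563
3 3 2.930 0.984
4 1 2.439 0.973
5 1 2.566 0.733
6 1 2.541 0.916
7 1 2.614 0.812
8 1 2.617 0.901

(exact arithmetic carried between steps; '≈' marks a value shown rounded to 6 d.p. or computed from one; I and e_prev carry over from the previous line; the table rounds u and y to 3 d.p., halves away from zero)
n=0: y=0, sp=3, e=sp−y=3; I=3, D=e−e_prev=3; u=1/4·3+1/4·3+0·3=1.5; next y=-1/2·0+1/2·1.5=0.75
n=1: y=0.75, sp=3, e=sp−y=2.25; I=5.25, D=e−e_prev=-0.75; u=1/4·2.25+1/4·5.25+0·(-0.75)=1.875; next y=-1/2·0.75+1/2·1.875=0.5625
n=2: y=0.5625, sp=3, e=sp−y=2.4375; I=7.6875, D=e−e_prev=0.1875; u=1/4·2.4375+1/4·7.6875+0·0.1875=2.53125; next y=-1/2·0.5625+1/2·2.53125=0.984375
n=3: y=0.984375, sp=3, e=sp−y=2.015625; I=9.703125, D=e−e_prev=-0.421875; u=1/4·2.015625+1/4·9.703125+0·(-0.421875)≈2.929688; next y=-1/2·0.984375+1/2·2.929688≈0.972656
n=4: y≈0.972656, sp=1, e=sp−y≈0.027344; I≈9.730469, D=e−e_prev≈-1.988281; u=1/4·0.027344+1/4·9.730469+0·(-1.988281)≈2.439453; next y=-1/2·0.972656+1/2·2.439453≈0.733398
n=5: y≈0.733398, sp=1, e=sp−y≈0.266602; I≈9.997070, D=e−e_prev≈0.239258; u=1/4·0.266602+1/4·9.997070+0·0.239258≈2.565918; next y=-1/2·0.733398+1/2·2.565918≈0.916260
n=6: y≈0.916260, sp=1, e=sp−y≈0.083740; I≈10.080811, D=e−e_prev≈-0.182861; u=1/4·0.083740+1/4·10.080811+0·(-0.182861)≈2.541138; next y=-1/2·0.916260+1/2·2.541138≈0.812439
n=7: y≈0.812439, sp=1, e=sp−y≈0.187561; I≈10.268372, D=e−e_prev≈0.103821; u=1/4·0.187561+1/4·10.268372+0·0.103821≈2.613983; next y=-1/2·0.812439+1/2·2.613983≈0.900772
n=8: y≈0.900772, sp=1, e=sp−y≈0.099228; I≈10.367599, D=e−e_prev≈-0.088333; u=1/4·0.099228+1/4·10.367599+0·(-0.088333)≈2.616707; next y=-1/2·0.900772+1/2·2.616707≈0.857967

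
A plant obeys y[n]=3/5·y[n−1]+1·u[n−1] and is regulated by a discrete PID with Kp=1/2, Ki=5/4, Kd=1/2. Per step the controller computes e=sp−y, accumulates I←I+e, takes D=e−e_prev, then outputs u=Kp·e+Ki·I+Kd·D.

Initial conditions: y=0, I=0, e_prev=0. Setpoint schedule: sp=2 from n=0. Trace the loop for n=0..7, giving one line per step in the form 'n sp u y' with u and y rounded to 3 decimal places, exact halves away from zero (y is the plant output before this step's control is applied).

0 2 4.500 0.000
1 2 -4.125 4.500
2 2 8.331 -1.425
3 2 -10.378 7.476
4 2 17.306 -5.892
5 2 -23.755 13.771
6 2 37.205 -15.492
7 2 -53.216 27.910

(exact arithmetic carried between steps; '≈' marks a value shown rounded to 6 d.p. or computed from one; I and e_prev carry over from the previous line; the table rounds u and y to 3 d.p., halves away from zero)
n=0: y=0, sp=2, e=sp−y=2; I=2, D=e−e_prev=2; u=1/2·2+5/4·2+1/2·2=4.5; next y=3/5·0+1·4.5=4.5
n=1: y=4.5, sp=2, e=sp−y=-2.5; I=-0.5, D=e−e_prev=-4.5; u=1/2·(-2.5)+5/4·(-0.5)+1/2·(-4.5)=-4.125; next y=3/5·4.5+1·(-4.125)=-1.425
n=2: y=-1.425, sp=2, e=sp−y=3.425; I=2.925, D=e−e_prev=5.925; u=1/2·3.425+5/4·2.925+1/2·5.925=8.33125; next y=3/5·(-1.425)+1·8.33125=7.47625
n=3: y=7.47625, sp=2, e=sp−y=-5.47625; I=-2.55125, D=e−e_prev=-8.90125; u=1/2·(-5.47625)+5/4·(-2.55125)+1/2·(-8.90125)≈-10.377813; next y=3/5·7.47625+1·(-10.377813)≈-5.892063
n=4: y≈-5.892063, sp=2, e=sp−y≈7.892063; I≈5.340813, D=e−e_prev≈13.368313; u=1/2·7.892063+5/4·5.340813+1/2·13.368313≈17.306203; next y=3/5·(-5.892063)+1·17.306203≈13.770966
n=5: y≈13.770966, sp=2, e=sp−y≈-11.770966; I≈-6.430153, D=e−e_prev≈-19.663028; u=1/2·(-11.770966)+5/4·(-6.430153)+1/2·(-19.663028)≈-23.754688; next y=3/5·13.770966+1·(-23.754688)≈-15.492109
n=6: y≈-15.492109, sp=2, e=sp−y≈17.492109; I≈11.061956, D=e−e_prev≈29.263075; u=1/2·17.492109+5/4·11.061956+1/2·29.263075≈37.205036; next y=3/5·(-15.492109)+1·37.205036≈27.909771
n=7: y≈27.909771, sp=2, e=sp−y≈-25.909771; I≈-14.847815, D=e−e_prev≈-43.401880; u=1/2·(-25.909771)+5/4·(-14.847815)+1/2·(-43.401880)≈-53.215595; next y=3/5·27.909771+1·(-53.215595)≈-36.469732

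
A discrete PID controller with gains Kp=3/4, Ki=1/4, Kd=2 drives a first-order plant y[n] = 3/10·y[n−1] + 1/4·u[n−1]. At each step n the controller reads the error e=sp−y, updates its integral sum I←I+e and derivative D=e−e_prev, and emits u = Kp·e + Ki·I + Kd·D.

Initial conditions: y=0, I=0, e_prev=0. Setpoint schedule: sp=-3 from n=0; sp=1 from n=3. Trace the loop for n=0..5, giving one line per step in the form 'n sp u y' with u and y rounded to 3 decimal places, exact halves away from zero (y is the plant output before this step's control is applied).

(exact arithmetic carried between steps; '≈' marks a value shown rounded to 6 d.p. or computed from one; I and e_prev carry over from the previous line; the table rounds u and y to 3 d.p., halves away from zero)
n=0: y=0, sp=-3, e=sp−y=-3; I=-3, D=e−e_prev=-3; u=3/4·(-3)+1/4·(-3)+2·(-3)=-9; next y=3/10·0+1/4·(-9)=-2.25
n=1: y=-2.25, sp=-3, e=sp−y=-0.75; I=-3.75, D=e−e_prev=2.25; u=3/4·(-0.75)+1/4·(-3.75)+2·2.25=3; next y=3/10·(-2.25)+1/4·3=0.075
n=2: y=0.075, sp=-3, e=sp−y=-3.075; I=-6.825, D=e−e_prev=-2.325; u=3/4·(-3.075)+1/4·(-6.825)+2·(-2.325)=-8.6625; next y=3/10·0.075+1/4·(-8.6625)=-2.143125
n=3: y=-2.143125, sp=1, e=sp−y=3.143125; I=-3.681875, D=e−e_prev=6.218125; u=3/4·3.143125+1/4·(-3.681875)+2·6.218125=13.873125; next y=3/10·(-2.143125)+1/4·13.873125≈2.825344
n=4: y≈2.825344, sp=1, e=sp−y≈-1.825344; I≈-5.507219, D=e−e_prev≈-4.968469; u=3/4·(-1.825344)+1/4·(-5.507219)+2·(-4.968469)≈-12.68275; next y=3/10·2.825344+1/4·(-12.68275)≈-2.323084
n=5: y≈-2.323084, sp=1, e=sp−y≈3.323084; I≈-2.184134, D=e−e_prev≈5.148428; u=3/4·3.323084+1/4·(-2.184134)+2·5.148428≈12.243136; next y=3/10·(-2.323084)+1/4·12.243136≈2.363859

0 -3 -9.000 0.000
1 -3 3.000 -2.250
2 -3 -8.663 0.075
3 1 13.873 -2.143
4 1 -12.683 2.825
5 1 12.243 -2.323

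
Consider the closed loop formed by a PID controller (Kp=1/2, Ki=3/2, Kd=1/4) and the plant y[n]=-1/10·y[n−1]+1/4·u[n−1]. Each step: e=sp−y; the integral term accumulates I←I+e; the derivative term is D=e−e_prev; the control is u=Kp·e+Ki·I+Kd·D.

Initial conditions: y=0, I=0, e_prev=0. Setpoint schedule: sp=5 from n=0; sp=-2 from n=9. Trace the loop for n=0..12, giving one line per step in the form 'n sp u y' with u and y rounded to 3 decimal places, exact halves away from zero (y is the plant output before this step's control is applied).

0 5 11.250 0.000
1 5 11.172 2.813
2 5 15.833 2.512
3 5 16.801 3.707
4 5 18.764 3.829
5 5 19.473 4.308
6 5 20.339 4.438
7 5 20.758 4.641
8 5 21.157 4.725
9 -2 5.635 4.817
10 -2 5.934 0.927
11 -2 -0.472 1.391
12 -2 -1.735 -0.257

(exact arithmetic carried between steps; '≈' marks a value shown rounded to 6 d.p. or computed from one; I and e_prev carry over from the previous line; the table rounds u and y to 3 d.p., halves away from zero)
n=0: y=0, sp=5, e=sp−y=5; I=5, D=e−e_prev=5; u=1/2·5+3/2·5+1/4·5=11.25; next y=-1/10·0+1/4·11.25=2.8125
n=1: y=2.8125, sp=5, e=sp−y=2.1875; I=7.1875, D=e−e_prev=-2.8125; u=1/2·2.1875+3/2·7.1875+1/4·(-2.8125)=11.171875; next y=-1/10·2.8125+1/4·11.171875≈2.511719
n=2: y≈2.511719, sp=5, e=sp−y≈2.488281; I≈9.675781, D=e−e_prev≈0.300781; u=1/2·2.488281+3/2·9.675781+1/4·0.300781≈15.833008; next y=-1/10·2.511719+1/4·15.833008≈3.707080
n=3: y≈3.707080, sp=5, e=sp−y≈1.292920; I≈10.968701, D=e−e_prev≈-1.195361; u=1/2·1.292920+3/2·10.968701+1/4·(-1.195361)≈16.800671; next y=-1/10·3.707080+1/4·16.800671≈3.829460
n=4: y≈3.829460, sp=5, e=sp−y≈1.170540; I≈12.139241, D=e−e_prev≈-0.122380; u=1/2·1.170540+3/2·12.139241+1/4·(-0.122380)≈18.763537; next y=-1/10·3.829460+1/4·18.763537≈4.307938
n=5: y≈4.307938, sp=5, e=sp−y≈0.692062; I≈12.831303, D=e−e_prev≈-0.478478; u=1/2·0.692062+3/2·12.831303+1/4·(-0.478478)≈19.473366; next y=-1/10·4.307938+1/4·19.473366≈4.437548
n=6: y≈4.437548, sp=5, e=sp−y≈0.562452; I≈13.393755, D=e−e_prev≈-0.129609; u=1/2·0.562452+3/2·13.393755+1/4·(-0.129609)≈20.339457; next y=-1/10·4.437548+1/4·20.339457≈4.641109
n=7: y≈4.641109, sp=5, e=sp−y≈0.358891; I≈13.752646, D=e−e_prev≈-0.203562; u=1/2·0.358891+3/2·13.752646+1/4·(-0.203562)≈20.757524; next y=-1/10·4.641109+1/4·20.757524≈4.725270
n=8: y≈4.725270, sp=5, e=sp−y≈0.274730; I≈14.027376, D=e−e_prev≈-0.084160; u=1/2·0.274730+3/2·14.027376+1/4·(-0.084160)≈21.157389; next y=-1/10·4.725270+1/4·21.157389≈4.816820
n=9: y≈4.816820, sp=-2, e=sp−y≈-6.816820; I≈7.210556, D=e−e_prev≈-7.091550; u=1/2·(-6.816820)+3/2·7.210556+1/4·(-7.091550)≈5.634536; next y=-1/10·4.816820+1/4·5.634536≈0.926952
n=10: y≈0.926952, sp=-2, e=sp−y≈-2.926952; I≈4.283604, D=e−e_prev≈3.889868; u=1/2·(-2.926952)+3/2·4.283604+1/4·3.889868≈5.934397; next y=-1/10·0.926952+1/4·5.934397≈1.390904
n=11: y≈1.390904, sp=-2, e=sp−y≈-3.390904; I≈0.892700, D=e−e_prev≈-0.463952; u=1/2·(-3.390904)+3/2·0.892700+1/4·(-0.463952)≈-0.472390; next y=-1/10·1.390904+1/4·(-0.472390)≈-0.257188
n=12: y≈-0.257188, sp=-2, e=sp−y≈-1.742812; I≈-0.850112, D=e−e_prev≈1.648092; u=1/2·(-1.742812)+3/2·(-0.850112)+1/4·1.648092≈-1.734551; next y=-1/10·(-0.257188)+1/4·(-1.734551)≈-0.407919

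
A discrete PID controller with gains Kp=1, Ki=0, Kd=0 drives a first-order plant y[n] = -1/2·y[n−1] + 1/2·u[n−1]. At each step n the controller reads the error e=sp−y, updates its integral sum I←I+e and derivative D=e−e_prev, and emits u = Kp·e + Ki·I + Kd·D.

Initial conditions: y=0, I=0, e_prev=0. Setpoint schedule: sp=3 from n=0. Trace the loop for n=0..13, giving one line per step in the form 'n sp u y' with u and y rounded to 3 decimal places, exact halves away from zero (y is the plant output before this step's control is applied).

0 3 3.000 0.000
1 3 1.500 1.500
2 3 3.000 0.000
3 3 1.500 1.500
4 3 3.000 0.000
5 3 1.500 1.500
6 3 3.000 0.000
7 3 1.500 1.500
8 3 3.000 0.000
9 3 1.500 1.500
10 3 3.000 0.000
11 3 1.500 1.500
12 3 3.000 0.000
13 3 1.500 1.500

(exact arithmetic carried between steps; '≈' marks a value shown rounded to 6 d.p. or computed from one; I and e_prev carry over from the previous line; the table rounds u and y to 3 d.p., halves away from zero)
n=0: y=0, sp=3, e=sp−y=3; I=3, D=e−e_prev=3; u=1·3+0·3+0·3=3; next y=-1/2·0+1/2·3=1.5
n=1: y=1.5, sp=3, e=sp−y=1.5; I=4.5, D=e−e_prev=-1.5; u=1·1.5+0·4.5+0·(-1.5)=1.5; next y=-1/2·1.5+1/2·1.5=0
n=2: y=0, sp=3, e=sp−y=3; I=7.5, D=e−e_prev=1.5; u=1·3+0·7.5+0·1.5=3; next y=-1/2·0+1/2·3=1.5
n=3: y=1.5, sp=3, e=sp−y=1.5; I=9, D=e−e_prev=-1.5; u=1·1.5+0·9+0·(-1.5)=1.5; next y=-1/2·1.5+1/2·1.5=0
n=4: y=0, sp=3, e=sp−y=3; I=12, D=e−e_prev=1.5; u=1·3+0·12+0·1.5=3; next y=-1/2·0+1/2·3=1.5
n=5: y=1.5, sp=3, e=sp−y=1.5; I=13.5, D=e−e_prev=-1.5; u=1·1.5+0·13.5+0·(-1.5)=1.5; next y=-1/2·1.5+1/2·1.5=0
n=6: y=0, sp=3, e=sp−y=3; I=16.5, D=e−e_prev=1.5; u=1·3+0·16.5+0·1.5=3; next y=-1/2·0+1/2·3=1.5
n=7: y=1.5, sp=3, e=sp−y=1.5; I=18, D=e−e_prev=-1.5; u=1·1.5+0·18+0·(-1.5)=1.5; next y=-1/2·1.5+1/2·1.5=0
n=8: y=0, sp=3, e=sp−y=3; I=21, D=e−e_prev=1.5; u=1·3+0·21+0·1.5=3; next y=-1/2·0+1/2·3=1.5
n=9: y=1.5, sp=3, e=sp−y=1.5; I=22.5, D=e−e_prev=-1.5; u=1·1.5+0·22.5+0·(-1.5)=1.5; next y=-1/2·1.5+1/2·1.5=0
n=10: y=0, sp=3, e=sp−y=3; I=25.5, D=e−e_prev=1.5; u=1·3+0·25.5+0·1.5=3; next y=-1/2·0+1/2·3=1.5
n=11: y=1.5, sp=3, e=sp−y=1.5; I=27, D=e−e_prev=-1.5; u=1·1.5+0·27+0·(-1.5)=1.5; next y=-1/2·1.5+1/2·1.5=0
n=12: y=0, sp=3, e=sp−y=3; I=30, D=e−e_prev=1.5; u=1·3+0·30+0·1.5=3; next y=-1/2·0+1/2·3=1.5
n=13: y=1.5, sp=3, e=sp−y=1.5; I=31.5, D=e−e_prev=-1.5; u=1·1.5+0·31.5+0·(-1.5)=1.5; next y=-1/2·1.5+1/2·1.5=0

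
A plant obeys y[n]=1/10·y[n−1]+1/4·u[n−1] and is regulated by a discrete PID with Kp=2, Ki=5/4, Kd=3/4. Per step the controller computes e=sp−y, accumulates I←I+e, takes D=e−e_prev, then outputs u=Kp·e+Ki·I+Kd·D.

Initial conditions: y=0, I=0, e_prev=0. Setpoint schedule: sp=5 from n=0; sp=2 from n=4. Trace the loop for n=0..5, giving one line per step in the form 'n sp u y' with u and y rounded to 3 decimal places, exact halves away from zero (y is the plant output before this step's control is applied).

0 5 20.000 0.000
1 5 2.500 5.000
2 5 21.750 1.125
3 5 5.988 5.550
4 2 10.611 2.052
5 2 6.948 2.858

(exact arithmetic carried between steps; '≈' marks a value shown rounded to 6 d.p. or computed from one; I and e_prev carry over from the previous line; the table rounds u and y to 3 d.p., halves away from zero)
n=0: y=0, sp=5, e=sp−y=5; I=5, D=e−e_prev=5; u=2·5+5/4·5+3/4·5=20; next y=1/10·0+1/4·20=5
n=1: y=5, sp=5, e=sp−y=0; I=5, D=e−e_prev=-5; u=2·0+5/4·5+3/4·(-5)=2.5; next y=1/10·5+1/4·2.5=1.125
n=2: y=1.125, sp=5, e=sp−y=3.875; I=8.875, D=e−e_prev=3.875; u=2·3.875+5/4·8.875+3/4·3.875=21.75; next y=1/10·1.125+1/4·21.75=5.55
n=3: y=5.55, sp=5, e=sp−y=-0.55; I=8.325, D=e−e_prev=-4.425; u=2·(-0.55)+5/4·8.325+3/4·(-4.425)=5.9875; next y=1/10·5.55+1/4·5.9875=2.051875
n=4: y=2.051875, sp=2, e=sp−y=-0.051875; I=8.273125, D=e−e_prev=0.498125; u=2·(-0.051875)+5/4·8.273125+3/4·0.498125=10.61125; next y=1/10·2.051875+1/4·10.61125=2.858
n=5: y=2.858, sp=2, e=sp−y=-0.858; I=7.415125, D=e−e_prev=-0.806125; u=2·(-0.858)+5/4·7.415125+3/4·(-0.806125)≈6.948313; next y=1/10·2.858+1/4·6.948313≈2.022878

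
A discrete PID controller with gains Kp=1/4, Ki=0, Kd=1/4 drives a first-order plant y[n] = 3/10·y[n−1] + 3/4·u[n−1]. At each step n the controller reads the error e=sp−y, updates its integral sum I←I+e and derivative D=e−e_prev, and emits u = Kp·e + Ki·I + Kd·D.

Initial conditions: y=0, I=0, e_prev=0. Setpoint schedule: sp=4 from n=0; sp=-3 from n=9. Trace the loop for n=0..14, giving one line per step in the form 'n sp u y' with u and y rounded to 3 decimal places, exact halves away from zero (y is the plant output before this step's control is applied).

(exact arithmetic carried between steps; '≈' marks a value shown rounded to 6 d.p. or computed from one; I and e_prev carry over from the previous line; the table rounds u and y to 3 d.p., halves away from zero)
n=0: y=0, sp=4, e=sp−y=4; I=4, D=e−e_prev=4; u=1/4·4+0·4+1/4·4=2; next y=3/10·0+3/4·2=1.5
n=1: y=1.5, sp=4, e=sp−y=2.5; I=6.5, D=e−e_prev=-1.5; u=1/4·2.5+0·6.5+1/4·(-1.5)=0.25; next y=3/10·1.5+3/4·0.25=0.6375
n=2: y=0.6375, sp=4, e=sp−y=3.3625; I=9.8625, D=e−e_prev=0.8625; u=1/4·3.3625+0·9.8625+1/4·0.8625=1.05625; next y=3/10·0.6375+3/4·1.05625≈0.983438
n=3: y≈0.983438, sp=4, e=sp−y≈3.016563; I≈12.879063, D=e−e_prev≈-0.345938; u=1/4·3.016563+0·12.879063+1/4·(-0.345938)≈0.667656; next y=3/10·0.983438+3/4·0.667656≈0.795773
n=4: y≈0.795773, sp=4, e=sp−y≈3.204227; I≈16.083289, D=e−e_prev≈0.187664; u=1/4·3.204227+0·16.083289+1/4·0.187664≈0.847973; next y=3/10·0.795773+3/4·0.847973≈0.874712
n=5: y≈0.874712, sp=4, e=sp−y≈3.125288; I≈19.208578, D=e−e_prev≈-0.078938; u=1/4·3.125288+0·19.208578+1/4·(-0.078938)≈0.761588; next y=3/10·0.874712+3/4·0.761588≈0.833604
n=6: y≈0.833604, sp=4, e=sp−y≈3.166396; I≈22.374973, D=e−e_prev≈0.041107; u=1/4·3.166396+0·22.374973+1/4·0.041107≈0.801876; next y=3/10·0.833604+3/4·0.801876≈0.851488
n=7: y≈0.851488, sp=4, e=sp−y≈3.148512; I≈25.523485, D=e−e_prev≈-0.017884; u=1/4·3.148512+0·25.523485+1/4·(-0.017884)≈0.782657; next y=3/10·0.851488+3/4·0.782657≈0.842439
n=8: y≈0.842439, sp=4, e=sp−y≈3.157561; I≈28.681046, D=e−e_prev≈0.009049; u=1/4·3.157561+0·28.681046+1/4·0.009049≈0.791652; next y=3/10·0.842439+3/4·0.791652≈0.846471
n=9: y≈0.846471, sp=-3, e=sp−y≈-3.846471; I≈24.834575, D=e−e_prev≈-7.004032; u=1/4·(-3.846471)+0·24.834575+1/4·(-7.004032)≈-2.712626; next y=3/10·0.846471+3/4·(-2.712626)≈-1.780528
n=10: y≈-1.780528, sp=-3, e=sp−y≈-1.219472; I≈23.615103, D=e−e_prev≈2.626999; u=1/4·(-1.219472)+0·23.615103+1/4·2.626999≈0.351882; next y=3/10·(-1.780528)+3/4·0.351882≈-0.270247
n=11: y≈-0.270247, sp=-3, e=sp−y≈-2.729753; I≈20.885350, D=e−e_prev≈-1.510281; u=1/4·(-2.729753)+0·20.885350+1/4·(-1.510281)≈-1.060008; next y=3/10·(-0.270247)+3/4·(-1.060008)≈-0.876080
n=12: y≈-0.876080, sp=-3, e=sp−y≈-2.123920; I≈18.761431, D=e−e_prev≈0.605833; u=1/4·(-2.123920)+0·18.761431+1/4·0.605833≈-0.379522; next y=3/10·(-0.876080)+3/4·(-0.379522)≈-0.547465
n=13: y≈-0.547465, sp=-3, e=sp−y≈-2.452535; I≈16.308896, D=e−e_prev≈-0.328615; u=1/4·(-2.452535)+0·16.308896+1/4·(-0.328615)≈-0.695287; next y=3/10·(-0.547465)+3/4·(-0.695287)≈-0.685705
n=14: y≈-0.685705, sp=-3, e=sp−y≈-2.314295; I≈13.994601, D=e−e_prev≈0.138240; u=1/4·(-2.314295)+0·13.994601+1/4·0.138240≈-0.544014; next y=3/10·(-0.685705)+3/4·(-0.544014)≈-0.613722

0 4 2.000 0.000
1 4 0.250 1.500
2 4 1.056 0.638
3 4 0.668 0.983
4 4 0.848 0.796
5 4 0.762 0.875
6 4 0.802 0.834
7 4 0.783 0.851
8 4 0.792 0.842
9 -3 -2.713 0.846
10 -3 0.352 -1.781
11 -3 -1.060 -0.270
12 -3 -0.380 -0.876
13 -3 -0.695 -0.547
14 -3 -0.544 -0.686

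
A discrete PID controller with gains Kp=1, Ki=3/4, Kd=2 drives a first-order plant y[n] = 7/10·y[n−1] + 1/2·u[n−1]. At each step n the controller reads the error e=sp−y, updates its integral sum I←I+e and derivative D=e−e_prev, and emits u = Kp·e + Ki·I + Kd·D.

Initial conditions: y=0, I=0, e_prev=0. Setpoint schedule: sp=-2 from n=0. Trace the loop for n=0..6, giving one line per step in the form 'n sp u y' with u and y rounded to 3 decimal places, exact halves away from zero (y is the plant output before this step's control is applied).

(exact arithmetic carried between steps; '≈' marks a value shown rounded to 6 d.p. or computed from one; I and e_prev carry over from the previous line; the table rounds u and y to 3 d.p., halves away from zero)
n=0: y=0, sp=-2, e=sp−y=-2; I=-2, D=e−e_prev=-2; u=1·(-2)+3/4·(-2)+2·(-2)=-7.5; next y=7/10·0+1/2·(-7.5)=-3.75
n=1: y=-3.75, sp=-2, e=sp−y=1.75; I=-0.25, D=e−e_prev=3.75; u=1·1.75+3/4·(-0.25)+2·3.75=9.0625; next y=7/10·(-3.75)+1/2·9.0625=1.90625
n=2: y=1.90625, sp=-2, e=sp−y=-3.90625; I=-4.15625, D=e−e_prev=-5.65625; u=1·(-3.90625)+3/4·(-4.15625)+2·(-5.65625)≈-18.335938; next y=7/10·1.90625+1/2·(-18.335938)≈-7.833594
n=3: y≈-7.833594, sp=-2, e=sp−y≈5.833594; I≈1.677344, D=e−e_prev≈9.739844; u=1·5.833594+3/4·1.677344+2·9.739844≈26.571289; next y=7/10·(-7.833594)+1/2·26.571289≈7.802129
n=4: y≈7.802129, sp=-2, e=sp−y≈-9.802129; I≈-8.124785, D=e−e_prev≈-15.635723; u=1·(-9.802129)+3/4·(-8.124785)+2·(-15.635723)≈-47.167163; next y=7/10·7.802129+1/2·(-47.167163)≈-18.122091
n=5: y≈-18.122091, sp=-2, e=sp−y≈16.122091; I≈7.997306, D=e−e_prev≈25.924220; u=1·16.122091+3/4·7.997306+2·25.924220≈73.968511; next y=7/10·(-18.122091)+1/2·73.968511≈24.298792
n=6: y≈24.298792, sp=-2, e=sp−y≈-26.298792; I≈-18.301486, D=e−e_prev≈-42.420883; u=1·(-26.298792)+3/4·(-18.301486)+2·(-42.420883)≈-124.866672; next y=7/10·24.298792+1/2·(-124.866672)≈-45.424182

0 -2 -7.500 0.000
1 -2 9.063 -3.750
2 -2 -18.336 1.906
3 -2 26.571 -7.834
4 -2 -47.167 7.802
5 -2 73.969 -18.122
6 -2 -124.867 24.299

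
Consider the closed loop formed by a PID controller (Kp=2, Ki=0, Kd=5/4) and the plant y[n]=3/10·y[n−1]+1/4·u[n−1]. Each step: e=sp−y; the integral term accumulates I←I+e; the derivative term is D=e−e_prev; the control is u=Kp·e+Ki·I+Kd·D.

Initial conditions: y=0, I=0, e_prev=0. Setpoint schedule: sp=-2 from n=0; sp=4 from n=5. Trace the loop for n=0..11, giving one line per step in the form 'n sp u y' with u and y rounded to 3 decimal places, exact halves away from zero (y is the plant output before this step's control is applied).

(exact arithmetic carried between steps; '≈' marks a value shown rounded to 6 d.p. or computed from one; I and e_prev carry over from the previous line; the table rounds u and y to 3 d.p., halves away from zero)
n=0: y=0, sp=-2, e=sp−y=-2; I=-2, D=e−e_prev=-2; u=2·(-2)+0·(-2)+5/4·(-2)=-6.5; next y=3/10·0+1/4·(-6.5)=-1.625
n=1: y=-1.625, sp=-2, e=sp−y=-0.375; I=-2.375, D=e−e_prev=1.625; u=2·(-0.375)+0·(-2.375)+5/4·1.625=1.28125; next y=3/10·(-1.625)+1/4·1.28125≈-0.167188
n=2: y≈-0.167188, sp=-2, e=sp−y≈-1.832813; I≈-4.207813, D=e−e_prev≈-1.457813; u=2·(-1.832813)+0·(-4.207813)+5/4·(-1.457813)≈-5.487891; next y=3/10·(-0.167188)+1/4·(-5.487891)≈-1.422129
n=3: y≈-1.422129, sp=-2, e=sp−y≈-0.577871; I≈-4.785684, D=e−e_prev≈1.254941; u=2·(-0.577871)+0·(-4.785684)+5/4·1.254941≈0.412935; next y=3/10·(-1.422129)+1/4·0.412935≈-0.323405
n=4: y≈-0.323405, sp=-2, e=sp−y≈-1.676595; I≈-6.462279, D=e−e_prev≈-1.098724; u=2·(-1.676595)+0·(-6.462279)+5/4·(-1.098724)≈-4.726595; next y=3/10·(-0.323405)+1/4·(-4.726595)≈-1.278670
n=5: y≈-1.278670, sp=4, e=sp−y≈5.278670; I≈-1.183608, D=e−e_prev≈6.955265; u=2·5.278670+0·(-1.183608)+5/4·6.955265≈19.251422; next y=3/10·(-1.278670)+1/4·19.251422≈4.429254
n=6: y≈4.429254, sp=4, e=sp−y≈-0.429254; I≈-1.612863, D=e−e_prev≈-5.707925; u=2·(-0.429254)+0·(-1.612863)+5/4·(-5.707925)≈-7.993415; next y=3/10·4.429254+1/4·(-7.993415)≈-0.669577
n=7: y≈-0.669577, sp=4, e=sp−y≈4.669577; I≈3.056715, D=e−e_prev≈5.098832; u=2·4.669577+0·3.056715+5/4·5.098832≈15.712694; next y=3/10·(-0.669577)+1/4·15.712694≈3.727300
n=8: y≈3.727300, sp=4, e=sp−y≈0.272700; I≈3.329414, D=e−e_prev≈-4.396878; u=2·0.272700+0·3.329414+5/4·(-4.396878)≈-4.950698; next y=3/10·3.727300+1/4·(-4.950698)≈-0.119484
n=9: y≈-0.119484, sp=4, e=sp−y≈4.119484; I≈7.448899, D=e−e_prev≈3.846785; u=2·4.119484+0·7.448899+5/4·3.846785≈13.047450; next y=3/10·(-0.119484)+1/4·13.047450≈3.226017
n=10: y≈3.226017, sp=4, e=sp−y≈0.773983; I≈8.222881, D=e−e_prev≈-3.345501; u=2·0.773983+0·8.222881+5/4·(-3.345501)≈-2.633911; next y=3/10·3.226017+1/4·(-2.633911)≈0.309327
n=11: y≈0.309327, sp=4, e=sp−y≈3.690673; I≈11.913554, D=e−e_prev≈2.916690; u=2·3.690673+0·11.913554+5/4·2.916690≈11.027207; next y=3/10·0.309327+1/4·11.027207≈2.849600

0 -2 -6.500 0.000
1 -2 1.281 -1.625
2 -2 -5.488 -0.167
3 -2 0.413 -1.422
4 -2 -4.727 -0.323
5 4 19.251 -1.279
6 4 -7.993 4.429
7 4 15.713 -0.670
8 4 -4.951 3.727
9 4 13.047 -0.119
10 4 -2.634 3.226
11 4 11.027 0.309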